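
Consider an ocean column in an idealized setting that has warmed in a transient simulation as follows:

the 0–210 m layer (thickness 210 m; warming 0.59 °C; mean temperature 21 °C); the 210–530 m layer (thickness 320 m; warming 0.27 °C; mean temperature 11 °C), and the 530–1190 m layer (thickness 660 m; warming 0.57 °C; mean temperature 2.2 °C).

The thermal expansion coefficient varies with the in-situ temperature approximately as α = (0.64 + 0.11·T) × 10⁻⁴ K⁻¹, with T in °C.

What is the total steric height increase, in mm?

Layer 1: α = (0.64 + 0.11×21)×10⁻⁴ = 2.95×10⁻⁴ K⁻¹
Layer 2: α = (0.64 + 0.11×11)×10⁻⁴ = 1.85×10⁻⁴ K⁻¹
Layer 3: α = (0.64 + 0.11×2.2)×10⁻⁴ = 0.882×10⁻⁴ K⁻¹
Layer 1: 2.95×10⁻⁴ × 0.59 × 210 = 0.0365505 m
1.85×10⁻⁴ × 320 × 0.27 = 0.015984 m
530–1190 m: 660 × 0.57 × 0.882×10⁻⁴ = 0.03318084 m
Δh = 0.0365505 + 0.015984 + 0.03318084 = 0.08571534 m ≈ 86 mm

86 mm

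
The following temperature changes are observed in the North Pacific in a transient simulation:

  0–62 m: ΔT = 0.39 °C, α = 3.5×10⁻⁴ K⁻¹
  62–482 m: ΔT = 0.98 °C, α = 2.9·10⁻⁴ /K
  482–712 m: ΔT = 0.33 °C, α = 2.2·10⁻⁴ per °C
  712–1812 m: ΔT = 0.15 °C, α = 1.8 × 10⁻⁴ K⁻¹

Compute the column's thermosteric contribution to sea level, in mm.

3.5×10⁻⁴ × 0.39 × 62 = 0.008463 m
Layer 2: 0.98 × 420 × 2.9×10⁻⁴ = 0.119364 m
482–712 m: 0.33 × 230 × 2.2×10⁻⁴ = 0.016698 m
Layer 4: 0.15 × 1.8×10⁻⁴ × 1100 = 0.02970 m
Δh = 0.008463 + 0.119364 + 0.016698 + 0.02970 = 0.174225 m ≈ 174 mm

174 mm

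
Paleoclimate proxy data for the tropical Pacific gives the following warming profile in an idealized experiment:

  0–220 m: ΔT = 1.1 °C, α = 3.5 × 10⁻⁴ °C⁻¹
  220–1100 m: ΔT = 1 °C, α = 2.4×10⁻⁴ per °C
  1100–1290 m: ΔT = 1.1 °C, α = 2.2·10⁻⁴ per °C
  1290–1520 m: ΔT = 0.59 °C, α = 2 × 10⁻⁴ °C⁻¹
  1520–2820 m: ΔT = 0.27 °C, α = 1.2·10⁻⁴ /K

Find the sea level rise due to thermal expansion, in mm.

about 411 mm

0–220 m: 220 × 1.1 × 3.5×10⁻⁴ = 0.08470 m
2.4×10⁻⁴ × 880 × 1 = 0.21120 m
2.2×10⁻⁴ × 190 × 1.1 = 0.04598 m
Layer 4: 230 × 0.59 × 2×10⁻⁴ = 0.02714 m
Layer 5: 1300 × 0.27 × 1.2×10⁻⁴ = 0.04212 m
Δh = 0.08470 + 0.21120 + 0.04598 + 0.02714 + 0.04212 = 0.41114 m ≈ 411 mm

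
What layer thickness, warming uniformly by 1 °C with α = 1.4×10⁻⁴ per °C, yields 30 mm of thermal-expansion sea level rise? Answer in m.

H ≈ 210 m

H = Δh/(αΔT) = 0.03 / (1.4×10⁻⁴ × 1) ≈ 214.3 m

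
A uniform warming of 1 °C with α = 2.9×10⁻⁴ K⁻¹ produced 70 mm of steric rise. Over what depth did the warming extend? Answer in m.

H = Δh/(αΔT) = 0.07 / (2.9×10⁻⁴ × 1) ≈ 241.4 m

241 m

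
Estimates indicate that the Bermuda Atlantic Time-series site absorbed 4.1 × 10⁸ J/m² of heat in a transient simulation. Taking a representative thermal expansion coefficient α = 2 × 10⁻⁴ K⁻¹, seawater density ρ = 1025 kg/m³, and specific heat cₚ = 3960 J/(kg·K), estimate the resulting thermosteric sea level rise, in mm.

about 20.2 mm

Δh = αQ/(ρcₚ) = 2×10⁻⁴ × 4.1×10⁸ / (1025 × 3960) ≈ 0.020202 m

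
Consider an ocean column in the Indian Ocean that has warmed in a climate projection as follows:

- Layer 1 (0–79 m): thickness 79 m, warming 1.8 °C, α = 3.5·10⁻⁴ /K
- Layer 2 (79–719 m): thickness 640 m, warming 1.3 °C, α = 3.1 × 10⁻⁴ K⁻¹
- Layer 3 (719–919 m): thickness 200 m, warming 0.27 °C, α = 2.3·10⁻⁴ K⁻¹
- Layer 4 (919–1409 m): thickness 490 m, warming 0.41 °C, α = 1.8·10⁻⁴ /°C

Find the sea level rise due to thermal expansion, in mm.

Layer 1: 1.8 × 3.5×10⁻⁴ × 79 = 0.04977 m
79–719 m: 3.1×10⁻⁴ × 640 × 1.3 = 0.25792 m
719–919 m: 0.27 × 2.3×10⁻⁴ × 200 = 0.01242 m
919–1409 m: 0.41 × 490 × 1.8×10⁻⁴ = 0.036162 m
Δh = 0.04977 + 0.25792 + 0.01242 + 0.036162 = 0.356272 m ≈ 356 mm

356 mm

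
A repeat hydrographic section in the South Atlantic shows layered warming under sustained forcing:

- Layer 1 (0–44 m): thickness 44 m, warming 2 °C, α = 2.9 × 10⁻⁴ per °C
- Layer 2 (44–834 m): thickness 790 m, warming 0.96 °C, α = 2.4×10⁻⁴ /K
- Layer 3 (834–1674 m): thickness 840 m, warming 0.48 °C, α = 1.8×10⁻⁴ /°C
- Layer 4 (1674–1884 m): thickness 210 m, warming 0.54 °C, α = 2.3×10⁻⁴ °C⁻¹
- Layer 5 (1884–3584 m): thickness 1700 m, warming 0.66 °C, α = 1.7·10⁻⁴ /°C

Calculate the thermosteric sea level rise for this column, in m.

0–44 m: 2 × 2.9×10⁻⁴ × 44 = 0.02552 m
Layer 2: 2.4×10⁻⁴ × 0.96 × 790 = 0.182016 m
840 × 1.8×10⁻⁴ × 0.48 = 0.072576 m
1674–1884 m: 210 × 2.3×10⁻⁴ × 0.54 = 0.026082 m
Layer 5: 1700 × 0.66 × 1.7×10⁻⁴ = 0.19074 m
Δh = 0.02552 + 0.182016 + 0.072576 + 0.026082 + 0.19074 = 0.496934 m

Δh ≈ 0.497 m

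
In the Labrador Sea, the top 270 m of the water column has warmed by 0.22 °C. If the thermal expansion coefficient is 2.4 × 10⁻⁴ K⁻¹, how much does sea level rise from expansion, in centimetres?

Δh = αΔT·H = 2.4×10⁻⁴ × 0.22 × 270 = 0.014256 m

1.43 cm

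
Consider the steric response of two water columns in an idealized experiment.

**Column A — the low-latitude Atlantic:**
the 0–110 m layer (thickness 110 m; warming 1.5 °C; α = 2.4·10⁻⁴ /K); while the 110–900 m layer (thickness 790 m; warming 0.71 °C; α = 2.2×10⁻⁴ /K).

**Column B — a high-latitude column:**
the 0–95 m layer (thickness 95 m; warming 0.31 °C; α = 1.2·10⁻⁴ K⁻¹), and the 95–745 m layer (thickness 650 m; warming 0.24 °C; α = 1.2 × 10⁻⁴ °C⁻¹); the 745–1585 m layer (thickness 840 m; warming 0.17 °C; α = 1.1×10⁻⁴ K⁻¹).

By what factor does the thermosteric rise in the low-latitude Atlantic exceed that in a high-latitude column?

A Layer 1: 110 × 2.4×10⁻⁴ × 1.5 = 0.03960 m
A 110–900 m: 2.2×10⁻⁴ × 790 × 0.71 = 0.123398 m
A total: 0.162998 m
B 0–95 m: 95 × 0.31 × 1.2×10⁻⁴ = 0.003534 m
B 95–745 m: 1.2×10⁻⁴ × 0.24 × 650 = 0.01872 m
B 840 × 1.1×10⁻⁴ × 0.17 = 0.015708 m
B total: 0.037962 m
Ratio: 0.162998 / 0.037962 ≈ 4.294

a factor of 4.3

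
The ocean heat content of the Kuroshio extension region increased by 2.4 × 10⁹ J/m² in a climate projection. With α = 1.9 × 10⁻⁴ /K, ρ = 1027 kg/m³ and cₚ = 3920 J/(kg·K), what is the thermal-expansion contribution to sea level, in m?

Δh = αQ/(ρcₚ) = 1.9×10⁻⁴ × 2.4×10⁹ / (1027 × 3920) ≈ 0.11327 m

0.11 m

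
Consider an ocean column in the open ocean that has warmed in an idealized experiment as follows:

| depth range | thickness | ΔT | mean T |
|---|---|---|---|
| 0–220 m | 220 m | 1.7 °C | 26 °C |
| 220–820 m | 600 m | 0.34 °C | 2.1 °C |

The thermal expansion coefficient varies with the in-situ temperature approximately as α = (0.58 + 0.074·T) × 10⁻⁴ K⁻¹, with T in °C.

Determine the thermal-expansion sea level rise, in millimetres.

110 mm

Layer 1: α = (0.58 + 0.074×26)×10⁻⁴ = 2.504×10⁻⁴ K⁻¹
Layer 2: α = (0.58 + 0.074×2.1)×10⁻⁴ = 0.7354×10⁻⁴ K⁻¹
2.504×10⁻⁴ × 220 × 1.7 = 0.0936496 m
220–820 m: 600 × 0.7354×10⁻⁴ × 0.34 = 0.01500216 m
Δh = 0.0936496 + 0.01500216 = 0.10865176 m ≈ 110 mm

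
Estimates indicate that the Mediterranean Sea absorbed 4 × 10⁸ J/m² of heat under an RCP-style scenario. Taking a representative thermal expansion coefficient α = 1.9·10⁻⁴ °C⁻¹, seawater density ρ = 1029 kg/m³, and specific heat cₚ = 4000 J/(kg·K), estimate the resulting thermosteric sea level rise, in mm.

Δh = αQ/(ρcₚ) = 1.9×10⁻⁴ × 4×10⁸ / (1029 × 4000) ≈ 0.018465 m

Δh = 18.5 mm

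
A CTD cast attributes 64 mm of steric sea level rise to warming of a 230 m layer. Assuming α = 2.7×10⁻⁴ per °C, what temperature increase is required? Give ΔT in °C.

about 1.03 °C

ΔT = Δh/(αH) = 0.064 / (2.7×10⁻⁴ × 230) ≈ 1.031 °C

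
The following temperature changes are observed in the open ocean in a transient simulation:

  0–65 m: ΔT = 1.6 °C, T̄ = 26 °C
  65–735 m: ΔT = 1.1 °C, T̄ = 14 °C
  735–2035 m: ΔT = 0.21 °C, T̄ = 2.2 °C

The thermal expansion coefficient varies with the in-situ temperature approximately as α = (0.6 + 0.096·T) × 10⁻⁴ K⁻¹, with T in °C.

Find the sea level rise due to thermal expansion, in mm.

Layer 1: α = (0.6 + 0.096×26)×10⁻⁴ = 3.096×10⁻⁴ K⁻¹
Layer 2: α = (0.6 + 0.096×14)×10⁻⁴ = 1.944×10⁻⁴ K⁻¹
Layer 3: α = (0.6 + 0.096×2.2)×10⁻⁴ = 0.8112×10⁻⁴ K⁻¹
65 × 1.6 × 3.096×10⁻⁴ = 0.0321984 m
Layer 2: 1.944×10⁻⁴ × 670 × 1.1 = 0.1432728 m
0.21 × 1300 × 0.8112×10⁻⁴ = 0.02214576 m
Δh = 0.0321984 + 0.1432728 + 0.02214576 = 0.19761696 m

Δh ≈ 200 mm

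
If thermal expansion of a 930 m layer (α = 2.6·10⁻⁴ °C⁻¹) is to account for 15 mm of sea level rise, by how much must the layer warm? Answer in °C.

0.0620 °C

ΔT = Δh/(αH) = 0.015 / (2.6×10⁻⁴ × 930) ≈ 0.06203 °C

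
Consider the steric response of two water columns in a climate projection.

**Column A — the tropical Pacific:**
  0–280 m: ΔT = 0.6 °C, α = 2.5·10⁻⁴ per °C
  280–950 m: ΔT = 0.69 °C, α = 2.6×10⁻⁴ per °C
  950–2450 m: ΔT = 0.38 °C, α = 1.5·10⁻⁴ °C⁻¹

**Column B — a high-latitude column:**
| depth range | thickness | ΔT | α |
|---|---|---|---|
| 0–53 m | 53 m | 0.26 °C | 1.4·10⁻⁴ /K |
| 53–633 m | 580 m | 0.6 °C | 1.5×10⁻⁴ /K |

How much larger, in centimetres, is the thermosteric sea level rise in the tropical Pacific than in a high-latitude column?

A 0–280 m: 2.5×10⁻⁴ × 280 × 0.6 = 0.04200 m
A Layer 2: 0.69 × 2.6×10⁻⁴ × 670 = 0.120198 m
A 950–2450 m: 1500 × 0.38 × 1.5×10⁻⁴ = 0.08550 m
A total: 0.247698 m
B 0.26 × 53 × 1.4×10⁻⁴ = 0.0019292 m
B 0.6 × 580 × 1.5×10⁻⁴ = 0.05220 m
B total: 0.0541292 m
Difference: 0.247698 − 0.0541292 = 0.1935688 m

19.4 cm larger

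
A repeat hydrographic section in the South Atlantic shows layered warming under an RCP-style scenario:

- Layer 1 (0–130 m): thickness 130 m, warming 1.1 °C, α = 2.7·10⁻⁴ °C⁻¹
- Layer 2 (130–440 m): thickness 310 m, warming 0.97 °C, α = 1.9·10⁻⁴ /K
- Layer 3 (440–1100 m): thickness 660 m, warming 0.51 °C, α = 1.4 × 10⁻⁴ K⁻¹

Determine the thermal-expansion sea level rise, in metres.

0–130 m: 2.7×10⁻⁴ × 1.1 × 130 = 0.03861 m
1.9×10⁻⁴ × 310 × 0.97 = 0.057133 m
Layer 3: 660 × 0.51 × 1.4×10⁻⁴ = 0.047124 m
Δh = 0.03861 + 0.057133 + 0.047124 = 0.142867 m ≈ 0.143 m

0.143 m of thermosteric rise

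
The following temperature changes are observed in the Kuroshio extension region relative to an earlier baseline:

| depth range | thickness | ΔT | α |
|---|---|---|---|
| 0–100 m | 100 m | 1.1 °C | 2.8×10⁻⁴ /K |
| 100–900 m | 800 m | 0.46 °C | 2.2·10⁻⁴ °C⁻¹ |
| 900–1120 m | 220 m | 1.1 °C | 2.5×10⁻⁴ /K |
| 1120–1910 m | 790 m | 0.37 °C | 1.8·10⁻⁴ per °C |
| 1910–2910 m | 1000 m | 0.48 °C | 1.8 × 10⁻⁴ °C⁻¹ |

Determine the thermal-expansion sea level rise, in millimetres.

0–100 m: 2.8×10⁻⁴ × 1.1 × 100 = 0.03080 m
Layer 2: 800 × 0.46 × 2.2×10⁻⁴ = 0.08096 m
900–1120 m: 2.5×10⁻⁴ × 1.1 × 220 = 0.06050 m
Layer 4: 790 × 0.37 × 1.8×10⁻⁴ = 0.052614 m
1.8×10⁻⁴ × 1000 × 0.48 = 0.08640 m
Δh = 0.03080 + 0.08096 + 0.06050 + 0.052614 + 0.08640 = 0.311274 m

about 310 mm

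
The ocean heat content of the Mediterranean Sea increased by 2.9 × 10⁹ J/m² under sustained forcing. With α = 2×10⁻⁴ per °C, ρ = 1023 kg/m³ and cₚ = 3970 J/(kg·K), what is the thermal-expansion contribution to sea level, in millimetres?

Δh ≈ 143 mm

Δh = αQ/(ρcₚ) = 2×10⁻⁴ × 2.9×10⁹ / (1023 × 3970) ≈ 0.14281 m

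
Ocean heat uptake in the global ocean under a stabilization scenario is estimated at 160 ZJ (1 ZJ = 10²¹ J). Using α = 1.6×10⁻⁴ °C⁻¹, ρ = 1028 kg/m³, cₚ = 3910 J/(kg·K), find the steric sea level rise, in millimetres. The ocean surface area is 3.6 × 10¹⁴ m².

Per unit area: Q = 160×10²¹ / (3.6×10¹⁴) ≈ 4.444×10⁸ J/m²
Δh = αQ/(ρcₚ) = 1.6×10⁻⁴ × 4.444×10⁸ / (1028 × 3910) ≈ 0.01769 m

about 17.7 mm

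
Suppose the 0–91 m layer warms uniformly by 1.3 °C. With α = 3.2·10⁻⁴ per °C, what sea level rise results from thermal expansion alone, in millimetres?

Δh = αΔT·H = 3.2×10⁻⁴ × 1.3 × 91 = 0.037856 m

about 37.9 mm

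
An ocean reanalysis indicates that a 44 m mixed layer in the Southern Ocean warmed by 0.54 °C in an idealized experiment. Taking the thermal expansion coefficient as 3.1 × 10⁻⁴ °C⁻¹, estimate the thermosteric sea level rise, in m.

Δh = αΔT·H = 3.1×10⁻⁴ × 0.54 × 44 = 0.0073656 m

about 0.00737 m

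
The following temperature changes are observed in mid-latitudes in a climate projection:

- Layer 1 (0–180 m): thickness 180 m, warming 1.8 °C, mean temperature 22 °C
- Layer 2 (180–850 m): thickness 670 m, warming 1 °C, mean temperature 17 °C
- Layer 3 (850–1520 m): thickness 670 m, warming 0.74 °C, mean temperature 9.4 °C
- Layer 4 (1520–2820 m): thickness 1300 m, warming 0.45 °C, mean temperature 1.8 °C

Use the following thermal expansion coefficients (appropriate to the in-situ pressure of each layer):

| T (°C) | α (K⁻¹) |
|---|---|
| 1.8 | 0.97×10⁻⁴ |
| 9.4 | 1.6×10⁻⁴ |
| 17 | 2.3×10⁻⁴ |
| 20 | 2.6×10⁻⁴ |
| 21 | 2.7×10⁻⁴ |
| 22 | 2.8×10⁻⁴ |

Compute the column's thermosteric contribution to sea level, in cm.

38 cm

Layer 1 at 22 °C → α = 2.8×10⁻⁴ K⁻¹
Layer 2 at 17 °C → α = 2.3×10⁻⁴ K⁻¹
Layer 3 at 9.4 °C → α = 1.6×10⁻⁴ K⁻¹
Layer 4 at 1.8 °C → α = 0.97×10⁻⁴ K⁻¹
Layer 1: 180 × 2.8×10⁻⁴ × 1.8 = 0.09072 m
180–850 m: 1 × 670 × 2.3×10⁻⁴ = 0.15410 m
0.74 × 1.6×10⁻⁴ × 670 = 0.079328 m
1520–2820 m: 1300 × 0.97×10⁻⁴ × 0.45 = 0.056745 m
Δh = 0.09072 + 0.15410 + 0.079328 + 0.056745 = 0.380893 m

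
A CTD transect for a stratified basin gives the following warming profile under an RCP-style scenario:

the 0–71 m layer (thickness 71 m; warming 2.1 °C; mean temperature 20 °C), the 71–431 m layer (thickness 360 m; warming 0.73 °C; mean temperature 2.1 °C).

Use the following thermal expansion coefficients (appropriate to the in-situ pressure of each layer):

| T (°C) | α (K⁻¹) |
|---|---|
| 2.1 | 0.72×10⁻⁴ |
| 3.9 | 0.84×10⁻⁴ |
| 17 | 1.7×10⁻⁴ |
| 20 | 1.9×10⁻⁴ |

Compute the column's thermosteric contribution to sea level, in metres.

Layer 1 at 20 °C → α = 1.9×10⁻⁴ K⁻¹
Layer 2 at 2.1 °C → α = 0.72×10⁻⁴ K⁻¹
0–71 m: 2.1 × 1.9×10⁻⁴ × 71 = 0.028329 m
360 × 0.72×10⁻⁴ × 0.73 = 0.0189216 m
Δh = 0.028329 + 0.0189216 = 0.0472506 m

about 0.0473 m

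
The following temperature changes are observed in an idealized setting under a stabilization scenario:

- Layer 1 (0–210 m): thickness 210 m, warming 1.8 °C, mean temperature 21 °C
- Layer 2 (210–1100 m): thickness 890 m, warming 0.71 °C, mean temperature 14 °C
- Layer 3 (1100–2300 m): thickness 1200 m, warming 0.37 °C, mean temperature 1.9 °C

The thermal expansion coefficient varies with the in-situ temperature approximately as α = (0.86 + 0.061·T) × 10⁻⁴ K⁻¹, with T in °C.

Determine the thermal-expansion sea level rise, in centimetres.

Δh = 23 cm

Layer 1: α = (0.86 + 0.061×21)×10⁻⁴ = 2.141×10⁻⁴ K⁻¹
Layer 2: α = (0.86 + 0.061×14)×10⁻⁴ = 1.714×10⁻⁴ K⁻¹
Layer 3: α = (0.86 + 0.061×1.9)×10⁻⁴ = 0.9759×10⁻⁴ K⁻¹
0–210 m: 2.141×10⁻⁴ × 210 × 1.8 = 0.0809298 m
Layer 2: 0.71 × 890 × 1.714×10⁻⁴ = 0.10830766 m
0.9759×10⁻⁴ × 1200 × 0.37 = 0.04332996 m
Δh = 0.0809298 + 0.10830766 + 0.04332996 = 0.23256742 m ≈ 23 cm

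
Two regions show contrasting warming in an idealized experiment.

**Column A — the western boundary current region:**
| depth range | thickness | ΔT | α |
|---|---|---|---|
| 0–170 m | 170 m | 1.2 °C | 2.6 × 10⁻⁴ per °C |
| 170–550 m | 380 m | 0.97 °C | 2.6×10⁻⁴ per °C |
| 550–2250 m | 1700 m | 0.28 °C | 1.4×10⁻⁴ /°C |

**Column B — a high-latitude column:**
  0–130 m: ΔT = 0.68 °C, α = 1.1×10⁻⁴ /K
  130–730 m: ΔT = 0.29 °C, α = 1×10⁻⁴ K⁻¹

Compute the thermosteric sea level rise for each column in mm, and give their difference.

A 170 × 2.6×10⁻⁴ × 1.2 = 0.05304 m
A 2.6×10⁻⁴ × 0.97 × 380 = 0.095836 m
A Layer 3: 1.4×10⁻⁴ × 0.28 × 1700 = 0.06664 m
A total: 0.215516 m
B 0–130 m: 130 × 1.1×10⁻⁴ × 0.68 = 0.009724 m
B Layer 2: 1×10⁻⁴ × 600 × 0.29 = 0.01740 m
B total: 0.027124 m
Difference: 0.215516 − 0.027124 = 0.188392 m

A: 220 mm; B: 27 mm; difference 190 mm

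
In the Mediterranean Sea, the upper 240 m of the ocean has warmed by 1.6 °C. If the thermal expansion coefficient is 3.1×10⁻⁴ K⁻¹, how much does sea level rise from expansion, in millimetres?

120 mm

Δh = αΔT·H = 3.1×10⁻⁴ × 1.6 × 240 = 0.11904 m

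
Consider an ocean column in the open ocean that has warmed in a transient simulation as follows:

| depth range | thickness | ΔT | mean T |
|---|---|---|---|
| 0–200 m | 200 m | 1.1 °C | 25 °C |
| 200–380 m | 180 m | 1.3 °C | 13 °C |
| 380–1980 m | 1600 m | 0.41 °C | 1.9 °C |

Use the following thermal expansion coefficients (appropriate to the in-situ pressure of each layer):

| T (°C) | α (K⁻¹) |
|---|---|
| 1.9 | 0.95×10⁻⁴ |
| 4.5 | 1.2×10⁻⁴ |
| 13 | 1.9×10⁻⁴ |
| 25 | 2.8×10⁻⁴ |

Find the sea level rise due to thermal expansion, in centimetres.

17 cm

Layer 1 at 25 °C → α = 2.8×10⁻⁴ K⁻¹
Layer 2 at 13 °C → α = 1.9×10⁻⁴ K⁻¹
Layer 3 at 1.9 °C → α = 0.95×10⁻⁴ K⁻¹
Layer 1: 2.8×10⁻⁴ × 200 × 1.1 = 0.06160 m
200–380 m: 1.3 × 1.9×10⁻⁴ × 180 = 0.04446 m
1600 × 0.95×10⁻⁴ × 0.41 = 0.06232 m
Δh = 0.06160 + 0.04446 + 0.06232 = 0.16838 m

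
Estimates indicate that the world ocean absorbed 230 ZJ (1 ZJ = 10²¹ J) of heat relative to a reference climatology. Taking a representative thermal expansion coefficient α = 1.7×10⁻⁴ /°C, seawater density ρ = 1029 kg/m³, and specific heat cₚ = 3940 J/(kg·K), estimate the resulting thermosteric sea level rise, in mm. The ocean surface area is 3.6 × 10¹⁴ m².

27 mm

Per unit area: Q = 230×10²¹ / (3.6×10¹⁴) ≈ 6.389×10⁸ J/m²
Δh = αQ/(ρcₚ) = 1.7×10⁻⁴ × 6.389×10⁸ / (1029 × 3940) ≈ 0.02679 m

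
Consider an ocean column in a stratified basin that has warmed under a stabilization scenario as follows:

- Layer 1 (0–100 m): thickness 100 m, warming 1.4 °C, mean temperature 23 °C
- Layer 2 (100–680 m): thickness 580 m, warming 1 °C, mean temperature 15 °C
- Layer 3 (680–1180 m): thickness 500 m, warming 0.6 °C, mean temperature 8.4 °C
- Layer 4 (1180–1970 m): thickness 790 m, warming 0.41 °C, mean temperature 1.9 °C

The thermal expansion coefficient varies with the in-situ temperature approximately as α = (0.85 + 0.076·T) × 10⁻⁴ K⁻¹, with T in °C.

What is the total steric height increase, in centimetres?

23 cm of thermosteric rise

Layer 1: α = (0.85 + 0.076×23)×10⁻⁴ = 2.598×10⁻⁴ K⁻¹
Layer 2: α = (0.85 + 0.076×15)×10⁻⁴ = 1.99×10⁻⁴ K⁻¹
Layer 3: α = (0.85 + 0.076×8.4)×10⁻⁴ = 1.4884×10⁻⁴ K⁻¹
Layer 4: α = (0.85 + 0.076×1.9)×10⁻⁴ = 0.9944×10⁻⁴ K⁻¹
1.4 × 2.598×10⁻⁴ × 100 = 0.036372 m
580 × 1 × 1.99×10⁻⁴ = 0.11542 m
Layer 3: 1.4884×10⁻⁴ × 500 × 0.6 = 0.044652 m
1180–1970 m: 0.41 × 790 × 0.9944×10⁻⁴ = 0.032208616 m
Δh = 0.036372 + 0.11542 + 0.044652 + 0.032208616 = 0.228652616 m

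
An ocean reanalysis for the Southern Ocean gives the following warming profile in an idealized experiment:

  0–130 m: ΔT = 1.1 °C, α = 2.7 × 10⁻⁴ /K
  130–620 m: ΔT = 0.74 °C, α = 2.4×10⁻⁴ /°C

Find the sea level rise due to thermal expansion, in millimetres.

Δh ≈ 130 mm

Layer 1: 2.7×10⁻⁴ × 1.1 × 130 = 0.03861 m
Layer 2: 2.4×10⁻⁴ × 0.74 × 490 = 0.087024 m
Δh = 0.03861 + 0.087024 = 0.125634 m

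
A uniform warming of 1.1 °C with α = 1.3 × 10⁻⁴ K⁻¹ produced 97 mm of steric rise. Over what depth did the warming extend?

about 678 m

H = Δh/(αΔT) = 0.097 / (1.3×10⁻⁴ × 1.1) ≈ 678.3 m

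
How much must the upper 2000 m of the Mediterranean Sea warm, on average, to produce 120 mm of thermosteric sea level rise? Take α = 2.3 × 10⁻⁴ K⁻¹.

ΔT ≈ 0.261 K

ΔT = Δh/(αH) = 0.12 / (2.3×10⁻⁴ × 2000) ≈ 0.2609 K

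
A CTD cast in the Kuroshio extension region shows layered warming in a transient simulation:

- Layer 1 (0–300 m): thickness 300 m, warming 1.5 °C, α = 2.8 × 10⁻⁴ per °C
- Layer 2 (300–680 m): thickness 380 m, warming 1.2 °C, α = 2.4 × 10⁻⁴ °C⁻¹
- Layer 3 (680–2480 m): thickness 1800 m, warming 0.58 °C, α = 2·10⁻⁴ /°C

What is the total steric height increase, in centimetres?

Δh ≈ 44.4 cm

Layer 1: 300 × 1.5 × 2.8×10⁻⁴ = 0.12600 m
380 × 1.2 × 2.4×10⁻⁴ = 0.10944 m
2×10⁻⁴ × 0.58 × 1800 = 0.20880 m
Δh = 0.12600 + 0.10944 + 0.20880 = 0.44424 m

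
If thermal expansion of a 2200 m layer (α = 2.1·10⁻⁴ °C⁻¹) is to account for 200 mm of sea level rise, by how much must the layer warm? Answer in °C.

ΔT = Δh/(αH) = 0.2 / (2.1×10⁻⁴ × 2200) ≈ 0.4329 °C

ΔT ≈ 0.43 °C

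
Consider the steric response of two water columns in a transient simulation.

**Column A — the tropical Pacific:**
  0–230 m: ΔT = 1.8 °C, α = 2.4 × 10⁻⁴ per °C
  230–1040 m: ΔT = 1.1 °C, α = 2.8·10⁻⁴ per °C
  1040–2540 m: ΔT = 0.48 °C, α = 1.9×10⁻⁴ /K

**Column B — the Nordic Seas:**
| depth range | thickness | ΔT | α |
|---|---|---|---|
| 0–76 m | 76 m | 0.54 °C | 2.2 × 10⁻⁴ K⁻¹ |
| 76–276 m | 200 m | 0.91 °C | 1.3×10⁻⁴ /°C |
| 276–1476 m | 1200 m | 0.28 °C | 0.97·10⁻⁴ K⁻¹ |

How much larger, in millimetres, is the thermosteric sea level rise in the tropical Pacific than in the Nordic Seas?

420 mm

A Layer 1: 1.8 × 230 × 2.4×10⁻⁴ = 0.09936 m
A 1.1 × 810 × 2.8×10⁻⁴ = 0.24948 m
A 1040–2540 m: 1500 × 1.9×10⁻⁴ × 0.48 = 0.13680 m
A total: 0.48564 m
B 0–76 m: 2.2×10⁻⁴ × 76 × 0.54 = 0.0090288 m
B 76–276 m: 0.91 × 200 × 1.3×10⁻⁴ = 0.02366 m
B Layer 3: 0.97×10⁻⁴ × 1200 × 0.28 = 0.032592 m
B total: 0.0652808 m
Difference: 0.48564 − 0.0652808 = 0.4203592 m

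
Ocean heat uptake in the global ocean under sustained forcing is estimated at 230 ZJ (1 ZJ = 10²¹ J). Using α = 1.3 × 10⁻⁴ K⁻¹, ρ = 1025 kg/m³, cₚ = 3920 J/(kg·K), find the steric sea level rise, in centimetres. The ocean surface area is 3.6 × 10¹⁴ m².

2.07 cm of thermosteric rise

Per unit area: Q = 230×10²¹ / (3.6×10¹⁴) ≈ 6.389×10⁸ J/m²
Δh = αQ/(ρcₚ) = 1.3×10⁻⁴ × 6.389×10⁸ / (1025 × 3920) ≈ 0.020671 m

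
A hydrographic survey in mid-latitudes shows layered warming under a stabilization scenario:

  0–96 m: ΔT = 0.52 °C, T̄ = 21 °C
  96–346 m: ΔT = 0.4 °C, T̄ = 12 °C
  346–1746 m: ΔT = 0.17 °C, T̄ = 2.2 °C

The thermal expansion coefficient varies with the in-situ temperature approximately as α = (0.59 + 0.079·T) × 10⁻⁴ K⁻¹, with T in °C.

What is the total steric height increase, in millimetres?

Layer 1: α = (0.59 + 0.079×21)×10⁻⁴ = 2.249×10⁻⁴ K⁻¹
Layer 2: α = (0.59 + 0.079×12)×10⁻⁴ = 1.538×10⁻⁴ K⁻¹
Layer 3: α = (0.59 + 0.079×2.2)×10⁻⁴ = 0.7638×10⁻⁴ K⁻¹
0–96 m: 96 × 0.52 × 2.249×10⁻⁴ = 0.011227008 m
250 × 1.538×10⁻⁴ × 0.4 = 0.01538 m
0.17 × 0.7638×10⁻⁴ × 1400 = 0.01817844 m
Δh = 0.011227008 + 0.01538 + 0.01817844 = 0.044785448 m

44.8 mm of thermosteric rise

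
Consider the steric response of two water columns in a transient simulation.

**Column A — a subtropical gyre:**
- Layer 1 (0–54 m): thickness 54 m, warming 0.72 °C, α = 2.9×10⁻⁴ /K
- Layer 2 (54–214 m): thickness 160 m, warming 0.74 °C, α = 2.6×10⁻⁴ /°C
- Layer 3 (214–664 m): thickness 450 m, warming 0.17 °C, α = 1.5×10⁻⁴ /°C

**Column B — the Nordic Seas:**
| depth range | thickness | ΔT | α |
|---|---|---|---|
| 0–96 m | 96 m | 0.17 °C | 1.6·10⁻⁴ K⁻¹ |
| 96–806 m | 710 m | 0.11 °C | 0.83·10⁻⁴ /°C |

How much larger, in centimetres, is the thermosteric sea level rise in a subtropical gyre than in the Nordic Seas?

A Layer 1: 54 × 0.72 × 2.9×10⁻⁴ = 0.0112752 m
A 54–214 m: 2.6×10⁻⁴ × 0.74 × 160 = 0.030784 m
A Layer 3: 0.17 × 1.5×10⁻⁴ × 450 = 0.011475 m
A total: 0.0535342 m
B 0–96 m: 0.17 × 96 × 1.6×10⁻⁴ = 0.0026112 m
B 710 × 0.11 × 0.83×10⁻⁴ = 0.0064823 m
B total: 0.0090935 m
Difference: 0.0535342 − 0.0090935 = 0.0444407 m

Δh_A − Δh_B ≈ 4.44 cm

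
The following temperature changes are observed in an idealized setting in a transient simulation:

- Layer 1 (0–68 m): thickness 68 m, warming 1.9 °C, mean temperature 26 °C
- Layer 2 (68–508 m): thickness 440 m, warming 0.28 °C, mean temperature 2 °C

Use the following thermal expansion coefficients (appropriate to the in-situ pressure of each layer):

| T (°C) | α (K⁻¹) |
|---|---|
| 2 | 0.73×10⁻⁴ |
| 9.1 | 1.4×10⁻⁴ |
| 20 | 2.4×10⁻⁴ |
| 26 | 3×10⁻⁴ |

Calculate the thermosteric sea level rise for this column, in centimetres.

Layer 1 at 26 °C → α = 3×10⁻⁴ K⁻¹
Layer 2 at 2 °C → α = 0.73×10⁻⁴ K⁻¹
1.9 × 68 × 3×10⁻⁴ = 0.03876 m
Layer 2: 0.73×10⁻⁴ × 0.28 × 440 = 0.0089936 m
Δh = 0.03876 + 0.0089936 = 0.0477536 m

4.78 cm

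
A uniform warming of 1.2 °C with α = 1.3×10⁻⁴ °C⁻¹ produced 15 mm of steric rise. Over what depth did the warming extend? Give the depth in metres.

about 96.2 m

H = Δh/(αΔT) = 0.015 / (1.3×10⁻⁴ × 1.2) ≈ 96.15 m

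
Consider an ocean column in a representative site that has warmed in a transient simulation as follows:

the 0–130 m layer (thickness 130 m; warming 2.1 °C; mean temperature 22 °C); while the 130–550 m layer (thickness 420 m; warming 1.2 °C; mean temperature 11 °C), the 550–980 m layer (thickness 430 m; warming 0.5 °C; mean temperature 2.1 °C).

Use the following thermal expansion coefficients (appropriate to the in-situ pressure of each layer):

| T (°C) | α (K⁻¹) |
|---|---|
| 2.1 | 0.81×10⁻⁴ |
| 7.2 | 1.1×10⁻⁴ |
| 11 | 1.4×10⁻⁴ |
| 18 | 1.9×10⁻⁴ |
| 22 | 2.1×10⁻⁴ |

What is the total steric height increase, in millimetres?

Δh ≈ 145 mm

Layer 1 at 22 °C → α = 2.1×10⁻⁴ K⁻¹
Layer 2 at 11 °C → α = 1.4×10⁻⁴ K⁻¹
Layer 3 at 2.1 °C → α = 0.81×10⁻⁴ K⁻¹
0–130 m: 2.1 × 130 × 2.1×10⁻⁴ = 0.05733 m
Layer 2: 420 × 1.4×10⁻⁴ × 1.2 = 0.07056 m
Layer 3: 430 × 0.81×10⁻⁴ × 0.5 = 0.017415 m
Δh = 0.05733 + 0.07056 + 0.017415 = 0.145305 m ≈ 145 mm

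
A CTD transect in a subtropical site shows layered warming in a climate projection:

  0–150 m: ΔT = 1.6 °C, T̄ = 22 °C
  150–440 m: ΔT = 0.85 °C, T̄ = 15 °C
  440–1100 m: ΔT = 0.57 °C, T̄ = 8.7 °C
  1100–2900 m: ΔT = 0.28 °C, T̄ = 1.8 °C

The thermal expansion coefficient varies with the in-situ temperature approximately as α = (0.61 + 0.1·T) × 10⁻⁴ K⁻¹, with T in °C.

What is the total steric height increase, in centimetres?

21.5 cm

Layer 1: α = (0.61 + 0.1×22)×10⁻⁴ = 2.81×10⁻⁴ K⁻¹
Layer 2: α = (0.61 + 0.1×15)×10⁻⁴ = 2.11×10⁻⁴ K⁻¹
Layer 3: α = (0.61 + 0.1×8.7)×10⁻⁴ = 1.48×10⁻⁴ K⁻¹
Layer 4: α = (0.61 + 0.1×1.8)×10⁻⁴ = 0.79×10⁻⁴ K⁻¹
Layer 1: 2.81×10⁻⁴ × 150 × 1.6 = 0.06744 m
150–440 m: 290 × 2.11×10⁻⁴ × 0.85 = 0.0520115 m
1.48×10⁻⁴ × 0.57 × 660 = 0.0556776 m
1100–2900 m: 0.79×10⁻⁴ × 1800 × 0.28 = 0.039816 m
Δh = 0.06744 + 0.0520115 + 0.0556776 + 0.039816 = 0.2149451 m ≈ 21.5 cm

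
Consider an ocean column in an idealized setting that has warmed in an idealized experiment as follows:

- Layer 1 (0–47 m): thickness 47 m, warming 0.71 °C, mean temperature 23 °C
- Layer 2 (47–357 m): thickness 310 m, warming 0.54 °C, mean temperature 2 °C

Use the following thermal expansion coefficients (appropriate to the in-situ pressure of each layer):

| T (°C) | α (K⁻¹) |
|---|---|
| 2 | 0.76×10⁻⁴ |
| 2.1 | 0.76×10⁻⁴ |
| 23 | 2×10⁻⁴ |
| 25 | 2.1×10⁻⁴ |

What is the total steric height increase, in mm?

Layer 1 at 23 °C → α = 2×10⁻⁴ K⁻¹
Layer 2 at 2 °C → α = 0.76×10⁻⁴ K⁻¹
Layer 1: 2×10⁻⁴ × 0.71 × 47 = 0.006674 m
0.54 × 310 × 0.76×10⁻⁴ = 0.0127224 m
Δh = 0.006674 + 0.0127224 = 0.0193964 m

19.4 mm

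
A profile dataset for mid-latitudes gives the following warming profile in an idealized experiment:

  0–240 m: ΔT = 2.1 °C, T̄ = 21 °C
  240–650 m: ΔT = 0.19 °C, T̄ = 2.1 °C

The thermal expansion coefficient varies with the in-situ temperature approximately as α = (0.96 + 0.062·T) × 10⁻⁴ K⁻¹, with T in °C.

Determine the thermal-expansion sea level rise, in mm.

Layer 1: α = (0.96 + 0.062×21)×10⁻⁴ = 2.262×10⁻⁴ K⁻¹
Layer 2: α = (0.96 + 0.062×2.1)×10⁻⁴ = 1.0902×10⁻⁴ K⁻¹
2.262×10⁻⁴ × 2.1 × 240 = 0.1140048 m
Layer 2: 1.0902×10⁻⁴ × 0.19 × 410 = 0.008492658 m
Δh = 0.1140048 + 0.008492658 = 0.122497458 m

122 mm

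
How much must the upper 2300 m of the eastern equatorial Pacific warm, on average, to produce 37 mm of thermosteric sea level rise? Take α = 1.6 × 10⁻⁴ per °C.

ΔT = Δh/(αH) = 0.037 / (1.6×10⁻⁴ × 2300) ≈ 0.1005 K

0.101 K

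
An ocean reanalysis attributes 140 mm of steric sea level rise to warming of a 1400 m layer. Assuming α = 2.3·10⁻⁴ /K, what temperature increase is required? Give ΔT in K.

ΔT = Δh/(αH) = 0.14 / (2.3×10⁻⁴ × 1400) ≈ 0.4348 K

0.43 K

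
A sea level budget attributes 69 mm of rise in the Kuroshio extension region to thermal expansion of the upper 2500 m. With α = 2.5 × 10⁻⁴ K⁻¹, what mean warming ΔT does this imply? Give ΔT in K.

ΔT = Δh/(αH) = 0.069 / (2.5×10⁻⁴ × 2500) = 0.1104 K

ΔT ≈ 0.11 K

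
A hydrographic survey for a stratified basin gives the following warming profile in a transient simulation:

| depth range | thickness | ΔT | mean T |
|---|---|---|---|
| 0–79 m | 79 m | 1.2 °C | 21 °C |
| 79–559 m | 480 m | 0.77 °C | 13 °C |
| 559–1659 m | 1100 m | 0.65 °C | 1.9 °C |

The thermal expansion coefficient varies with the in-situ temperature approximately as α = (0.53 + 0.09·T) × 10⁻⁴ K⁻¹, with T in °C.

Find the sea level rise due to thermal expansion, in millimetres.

Layer 1: α = (0.53 + 0.09×21)×10⁻⁴ = 2.42×10⁻⁴ K⁻¹
Layer 2: α = (0.53 + 0.09×13)×10⁻⁴ = 1.7×10⁻⁴ K⁻¹
Layer 3: α = (0.53 + 0.09×1.9)×10⁻⁴ = 0.701×10⁻⁴ K⁻¹
Layer 1: 2.42×10⁻⁴ × 1.2 × 79 = 0.0229416 m
79–559 m: 0.77 × 1.7×10⁻⁴ × 480 = 0.062832 m
559–1659 m: 1100 × 0.65 × 0.701×10⁻⁴ = 0.0501215 m
Δh = 0.0229416 + 0.062832 + 0.0501215 = 0.1358951 m

140 mm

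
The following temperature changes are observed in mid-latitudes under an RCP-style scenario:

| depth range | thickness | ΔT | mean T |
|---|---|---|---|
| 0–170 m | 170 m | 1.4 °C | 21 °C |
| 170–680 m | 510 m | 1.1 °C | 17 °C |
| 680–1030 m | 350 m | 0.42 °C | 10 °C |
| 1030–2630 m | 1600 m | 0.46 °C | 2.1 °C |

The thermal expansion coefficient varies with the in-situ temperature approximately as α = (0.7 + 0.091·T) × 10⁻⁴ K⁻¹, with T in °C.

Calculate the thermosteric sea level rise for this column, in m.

Layer 1: α = (0.7 + 0.091×21)×10⁻⁴ = 2.611×10⁻⁴ K⁻¹
Layer 2: α = (0.7 + 0.091×17)×10⁻⁴ = 2.247×10⁻⁴ K⁻¹
Layer 3: α = (0.7 + 0.091×10)×10⁻⁴ = 1.61×10⁻⁴ K⁻¹
Layer 4: α = (0.7 + 0.091×2.1)×10⁻⁴ = 0.8911×10⁻⁴ K⁻¹
Layer 1: 170 × 1.4 × 2.611×10⁻⁴ = 0.0621418 m
Layer 2: 2.247×10⁻⁴ × 1.1 × 510 = 0.1260567 m
680–1030 m: 1.61×10⁻⁴ × 350 × 0.42 = 0.023667 m
1030–2630 m: 0.8911×10⁻⁴ × 0.46 × 1600 = 0.06558496 m
Δh = 0.0621418 + 0.1260567 + 0.023667 + 0.06558496 = 0.27745046 m ≈ 0.28 m

0.28 m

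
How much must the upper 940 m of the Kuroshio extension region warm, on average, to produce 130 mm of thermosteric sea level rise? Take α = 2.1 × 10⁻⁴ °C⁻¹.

ΔT ≈ 0.659 K

ΔT = Δh/(αH) = 0.13 / (2.1×10⁻⁴ × 940) ≈ 0.6586 K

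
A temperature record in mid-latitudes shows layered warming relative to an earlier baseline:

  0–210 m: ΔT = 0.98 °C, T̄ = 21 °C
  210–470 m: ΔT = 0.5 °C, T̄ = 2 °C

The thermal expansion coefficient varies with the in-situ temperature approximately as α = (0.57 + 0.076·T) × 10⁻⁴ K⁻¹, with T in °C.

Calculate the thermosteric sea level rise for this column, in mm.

Layer 1: α = (0.57 + 0.076×21)×10⁻⁴ = 2.166×10⁻⁴ K⁻¹
Layer 2: α = (0.57 + 0.076×2)×10⁻⁴ = 0.722×10⁻⁴ K⁻¹
0–210 m: 0.98 × 2.166×10⁻⁴ × 210 = 0.04457628 m
210–470 m: 260 × 0.722×10⁻⁴ × 0.5 = 0.009386 m
Δh = 0.04457628 + 0.009386 = 0.05396228 m

Δh = 54.0 mm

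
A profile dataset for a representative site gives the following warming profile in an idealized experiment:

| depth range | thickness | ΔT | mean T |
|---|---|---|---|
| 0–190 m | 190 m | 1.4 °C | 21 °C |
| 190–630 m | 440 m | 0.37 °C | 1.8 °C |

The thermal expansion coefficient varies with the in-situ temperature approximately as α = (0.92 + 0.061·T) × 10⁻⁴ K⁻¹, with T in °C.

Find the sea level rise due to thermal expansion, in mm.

about 75.3 mm

Layer 1: α = (0.92 + 0.061×21)×10⁻⁴ = 2.201×10⁻⁴ K⁻¹
Layer 2: α = (0.92 + 0.061×1.8)×10⁻⁴ = 1.0298×10⁻⁴ K⁻¹
Layer 1: 190 × 2.201×10⁻⁴ × 1.4 = 0.0585466 m
440 × 1.0298×10⁻⁴ × 0.37 = 0.016765144 m
Δh = 0.0585466 + 0.016765144 = 0.075311744 m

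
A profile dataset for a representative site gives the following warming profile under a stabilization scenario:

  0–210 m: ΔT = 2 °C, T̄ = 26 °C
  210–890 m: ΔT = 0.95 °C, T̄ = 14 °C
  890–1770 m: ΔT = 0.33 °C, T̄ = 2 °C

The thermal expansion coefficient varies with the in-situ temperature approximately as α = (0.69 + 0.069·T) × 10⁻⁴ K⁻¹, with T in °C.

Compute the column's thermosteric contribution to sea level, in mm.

Δh ≈ 240 mm

Layer 1: α = (0.69 + 0.069×26)×10⁻⁴ = 2.484×10⁻⁴ K⁻¹
Layer 2: α = (0.69 + 0.069×14)×10⁻⁴ = 1.656×10⁻⁴ K⁻¹
Layer 3: α = (0.69 + 0.069×2)×10⁻⁴ = 0.828×10⁻⁴ K⁻¹
Layer 1: 2.484×10⁻⁴ × 210 × 2 = 0.104328 m
Layer 2: 680 × 1.656×10⁻⁴ × 0.95 = 0.1069776 m
0.33 × 0.828×10⁻⁴ × 880 = 0.02404512 m
Δh = 0.104328 + 0.1069776 + 0.02404512 = 0.23535072 m ≈ 240 mm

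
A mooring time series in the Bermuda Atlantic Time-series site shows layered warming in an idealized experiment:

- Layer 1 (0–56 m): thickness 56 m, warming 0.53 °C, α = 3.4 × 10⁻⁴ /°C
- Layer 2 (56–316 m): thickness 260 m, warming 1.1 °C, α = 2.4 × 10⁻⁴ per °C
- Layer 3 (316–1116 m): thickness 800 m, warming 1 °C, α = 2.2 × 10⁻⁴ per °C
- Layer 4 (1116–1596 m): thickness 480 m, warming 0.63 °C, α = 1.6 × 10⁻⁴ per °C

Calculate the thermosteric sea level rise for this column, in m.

3.4×10⁻⁴ × 0.53 × 56 = 0.0100912 m
Layer 2: 2.4×10⁻⁴ × 260 × 1.1 = 0.06864 m
800 × 2.2×10⁻⁴ × 1 = 0.17600 m
1116–1596 m: 480 × 0.63 × 1.6×10⁻⁴ = 0.048384 m
Δh = 0.0100912 + 0.06864 + 0.17600 + 0.048384 = 0.3031152 m ≈ 0.30 m

0.30 m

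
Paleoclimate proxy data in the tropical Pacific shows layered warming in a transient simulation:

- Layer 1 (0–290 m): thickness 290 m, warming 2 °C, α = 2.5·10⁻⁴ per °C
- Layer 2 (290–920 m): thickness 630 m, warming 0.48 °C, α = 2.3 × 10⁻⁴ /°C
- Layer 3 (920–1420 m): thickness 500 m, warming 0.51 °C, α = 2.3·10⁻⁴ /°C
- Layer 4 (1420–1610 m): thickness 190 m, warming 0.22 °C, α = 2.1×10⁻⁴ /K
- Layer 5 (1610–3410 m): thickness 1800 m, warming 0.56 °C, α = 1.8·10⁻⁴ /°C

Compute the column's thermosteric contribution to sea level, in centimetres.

46.3 cm of thermosteric rise

Layer 1: 2.5×10⁻⁴ × 2 × 290 = 0.14500 m
0.48 × 630 × 2.3×10⁻⁴ = 0.069552 m
500 × 0.51 × 2.3×10⁻⁴ = 0.05865 m
0.22 × 2.1×10⁻⁴ × 190 = 0.008778 m
1610–3410 m: 1800 × 1.8×10⁻⁴ × 0.56 = 0.18144 m
Δh = 0.14500 + 0.069552 + 0.05865 + 0.008778 + 0.18144 = 0.46342 m ≈ 46.3 cm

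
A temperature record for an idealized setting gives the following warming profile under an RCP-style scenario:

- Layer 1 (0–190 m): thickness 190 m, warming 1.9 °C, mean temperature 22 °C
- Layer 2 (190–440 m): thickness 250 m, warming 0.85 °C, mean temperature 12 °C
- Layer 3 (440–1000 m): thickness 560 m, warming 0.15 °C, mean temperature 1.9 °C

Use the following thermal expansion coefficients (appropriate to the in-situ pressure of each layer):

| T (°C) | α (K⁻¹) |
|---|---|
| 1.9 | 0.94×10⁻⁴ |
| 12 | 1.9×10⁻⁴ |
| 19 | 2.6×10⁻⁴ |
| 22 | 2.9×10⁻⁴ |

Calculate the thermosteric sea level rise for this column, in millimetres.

153 mm

Layer 1 at 22 °C → α = 2.9×10⁻⁴ K⁻¹
Layer 2 at 12 °C → α = 1.9×10⁻⁴ K⁻¹
Layer 3 at 1.9 °C → α = 0.94×10⁻⁴ K⁻¹
0–190 m: 2.9×10⁻⁴ × 190 × 1.9 = 0.10469 m
1.9×10⁻⁴ × 250 × 0.85 = 0.040375 m
440–1000 m: 0.94×10⁻⁴ × 0.15 × 560 = 0.007896 m
Δh = 0.10469 + 0.040375 + 0.007896 = 0.152961 m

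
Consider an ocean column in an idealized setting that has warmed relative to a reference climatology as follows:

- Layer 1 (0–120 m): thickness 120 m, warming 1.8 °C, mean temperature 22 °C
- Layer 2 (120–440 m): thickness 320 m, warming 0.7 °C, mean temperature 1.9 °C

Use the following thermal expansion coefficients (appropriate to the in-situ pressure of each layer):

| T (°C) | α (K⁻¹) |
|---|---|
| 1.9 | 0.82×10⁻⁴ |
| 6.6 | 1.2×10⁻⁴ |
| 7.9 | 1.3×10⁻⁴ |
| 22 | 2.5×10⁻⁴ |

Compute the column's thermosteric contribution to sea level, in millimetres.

Layer 1 at 22 °C → α = 2.5×10⁻⁴ K⁻¹
Layer 2 at 1.9 °C → α = 0.82×10⁻⁴ K⁻¹
Layer 1: 120 × 1.8 × 2.5×10⁻⁴ = 0.05400 m
0.7 × 0.82×10⁻⁴ × 320 = 0.018368 m
Δh = 0.05400 + 0.018368 = 0.072368 m ≈ 72.4 mm

Δh = 72.4 mm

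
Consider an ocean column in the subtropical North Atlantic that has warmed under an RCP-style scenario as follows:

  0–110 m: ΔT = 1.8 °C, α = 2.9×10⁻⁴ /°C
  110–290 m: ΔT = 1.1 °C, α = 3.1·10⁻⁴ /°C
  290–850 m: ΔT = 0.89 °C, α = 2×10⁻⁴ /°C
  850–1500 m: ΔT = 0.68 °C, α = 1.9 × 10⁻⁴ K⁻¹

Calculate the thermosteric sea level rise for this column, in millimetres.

0–110 m: 1.8 × 110 × 2.9×10⁻⁴ = 0.05742 m
180 × 3.1×10⁻⁴ × 1.1 = 0.06138 m
0.89 × 560 × 2×10⁻⁴ = 0.09968 m
850–1500 m: 0.68 × 650 × 1.9×10⁻⁴ = 0.08398 m
Δh = 0.05742 + 0.06138 + 0.09968 + 0.08398 = 0.30246 m ≈ 302 mm

Δh ≈ 302 mm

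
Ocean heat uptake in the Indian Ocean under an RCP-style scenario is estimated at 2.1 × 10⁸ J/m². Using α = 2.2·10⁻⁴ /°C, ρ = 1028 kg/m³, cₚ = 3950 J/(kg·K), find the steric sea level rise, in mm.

Δh = 11 mm

Δh = αQ/(ρcₚ) = 2.2×10⁻⁴ × 2.1×10⁸ / (1028 × 3950) ≈ 0.011378 m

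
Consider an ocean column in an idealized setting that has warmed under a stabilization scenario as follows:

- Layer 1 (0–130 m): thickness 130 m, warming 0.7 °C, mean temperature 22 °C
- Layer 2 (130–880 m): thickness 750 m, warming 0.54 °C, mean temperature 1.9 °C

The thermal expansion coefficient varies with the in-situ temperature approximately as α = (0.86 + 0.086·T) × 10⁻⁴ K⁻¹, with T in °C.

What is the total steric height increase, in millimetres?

Layer 1: α = (0.86 + 0.086×22)×10⁻⁴ = 2.752×10⁻⁴ K⁻¹
Layer 2: α = (0.86 + 0.086×1.9)×10⁻⁴ = 1.0234×10⁻⁴ K⁻¹
130 × 2.752×10⁻⁴ × 0.7 = 0.0250432 m
130–880 m: 750 × 1.0234×10⁻⁴ × 0.54 = 0.0414477 m
Δh = 0.0250432 + 0.0414477 = 0.0664909 m

about 66 mm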